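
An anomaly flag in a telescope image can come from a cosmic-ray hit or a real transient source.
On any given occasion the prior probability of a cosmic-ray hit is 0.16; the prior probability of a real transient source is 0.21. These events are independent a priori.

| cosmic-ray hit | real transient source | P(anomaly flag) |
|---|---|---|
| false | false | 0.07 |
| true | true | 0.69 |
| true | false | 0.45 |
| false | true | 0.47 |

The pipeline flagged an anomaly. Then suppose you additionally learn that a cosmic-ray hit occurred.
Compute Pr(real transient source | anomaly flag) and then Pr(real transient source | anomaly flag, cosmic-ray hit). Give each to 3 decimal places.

By total probability over the 4 (cosmic-ray hit, real transient source) configurations:
  P(anomaly flag) = 0.07*0.84*0.79 + 0.47*0.84*0.21 + 0.45*0.16*0.79 + 0.69*0.16*0.21
        = 0.046452 + 0.082908 + 0.056880 + 0.023184 = 0.209424
Keeping only the real transient source-present terms gives 0.106092, so
  P(real transient source | anomaly flag) = 0.106092 / 0.209424 ≈ 0.507

Now condition on the additional information:
P(anomaly flag | cosmic-ray hit) = 0.45*0.79 + 0.69*0.21 = 0.355500 + 0.144900 = 0.500400
The real transient source-present share is 0.69*0.21 = 0.144900.
So P(real transient source | anomaly flag, cosmic-ray hit) = 0.144900/0.500400 ≈ 0.290.

Pr(real transient source | anomaly flag) ≈ 0.507; Pr(real transient source | anomaly flag, cosmic-ray hit) ≈ 0.290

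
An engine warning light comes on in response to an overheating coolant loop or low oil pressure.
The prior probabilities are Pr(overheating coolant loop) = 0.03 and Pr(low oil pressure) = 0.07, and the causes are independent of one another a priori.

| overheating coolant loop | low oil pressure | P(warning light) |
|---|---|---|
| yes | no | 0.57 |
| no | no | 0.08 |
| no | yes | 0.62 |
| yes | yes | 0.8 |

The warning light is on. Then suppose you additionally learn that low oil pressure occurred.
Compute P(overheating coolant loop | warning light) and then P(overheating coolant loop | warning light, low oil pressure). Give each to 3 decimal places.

P(overheating coolant loop | warning light) ≈ 0.133; P(overheating coolant loop | warning light, low oil pressure) ≈ 0.038

Numerator (weight on configurations with overheating coolant loop): 0.015903 + 0.001680 = 0.017583
The normalizing constant is 0.08×0.97×0.93 + 0.62×0.97×0.07 + 0.57×0.03×0.93 + 0.8×0.03×0.07 = 0.131849
Posterior = 0.017583 / 0.131849 ≈ 0.133

Now also conditioning on low oil pressure=true:
Enumerate both values of overheating coolant loop and weight by the priors:
  P(warning light | low oil pressure) = 0.62*0.97 + 0.8*0.03
        = 0.601400 + 0.024000 = 0.625400
Keeping only the overheating coolant loop-present terms gives 0.024000, so
  P(overheating coolant loop | warning light, low oil pressure) = 0.024000 / 0.625400 ≈ 0.038
This is intercausal reasoning (explaining away): once low oil pressure accounts for the warning light, overheating coolant loop becomes less likely.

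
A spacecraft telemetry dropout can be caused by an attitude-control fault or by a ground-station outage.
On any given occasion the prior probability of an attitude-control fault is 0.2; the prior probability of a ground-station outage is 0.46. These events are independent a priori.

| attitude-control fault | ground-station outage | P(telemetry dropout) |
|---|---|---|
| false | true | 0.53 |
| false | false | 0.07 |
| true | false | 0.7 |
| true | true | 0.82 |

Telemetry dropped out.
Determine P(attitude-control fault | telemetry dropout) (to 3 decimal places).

P(attitude-control fault | telemetry dropout) ≈ 0.401

Weight on attitude-control fault=true, given the evidence: 0.075600 + 0.075440 = 0.151040
Denominator P(telemetry dropout): 0.07*0.8*0.54 + 0.53*0.8*0.46 + 0.7*0.2*0.54 + 0.82*0.2*0.46 = 0.376320
Posterior = 0.151040 / 0.376320 ≈ 0.401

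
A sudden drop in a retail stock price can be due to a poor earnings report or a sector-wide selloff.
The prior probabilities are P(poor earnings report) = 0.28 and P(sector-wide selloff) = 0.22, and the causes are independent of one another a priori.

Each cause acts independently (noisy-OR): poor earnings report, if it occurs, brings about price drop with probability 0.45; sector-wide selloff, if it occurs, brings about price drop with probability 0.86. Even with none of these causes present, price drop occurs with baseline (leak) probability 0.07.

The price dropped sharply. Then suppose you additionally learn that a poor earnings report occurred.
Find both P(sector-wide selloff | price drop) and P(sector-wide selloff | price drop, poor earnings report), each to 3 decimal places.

Under noisy-OR, P(price drop | causes) = 1 − (1−0.07)·∏(1−qᵢ) over the active causes.
P(price drop) = 0.07*0.72*0.78 + 0.8698*0.72*0.22 + 0.4885*0.28*0.78 + 0.92839*0.28*0.22 = 0.039312 + 0.137776 + 0.106688 + 0.057189 = 0.340965
Of this, 0.194965 comes from 0.137776 + 0.057189 (the sector-wide selloff=true cases).
So P(sector-wide selloff | price drop) = 0.194965/0.340965 ≈ 0.572.

Now condition on the additional information:
For the numerator, keep only sector-wide selloff=true terms: 0.92839·0.22 = 0.204246
Normalizer over all consistent configurations: 0.4885·0.78 + 0.92839·0.22 = 0.585276
Posterior = 0.204246 / 0.585276 ≈ 0.349

P(sector-wide selloff | price drop) ≈ 0.572; P(sector-wide selloff | price drop, poor earnings report) ≈ 0.349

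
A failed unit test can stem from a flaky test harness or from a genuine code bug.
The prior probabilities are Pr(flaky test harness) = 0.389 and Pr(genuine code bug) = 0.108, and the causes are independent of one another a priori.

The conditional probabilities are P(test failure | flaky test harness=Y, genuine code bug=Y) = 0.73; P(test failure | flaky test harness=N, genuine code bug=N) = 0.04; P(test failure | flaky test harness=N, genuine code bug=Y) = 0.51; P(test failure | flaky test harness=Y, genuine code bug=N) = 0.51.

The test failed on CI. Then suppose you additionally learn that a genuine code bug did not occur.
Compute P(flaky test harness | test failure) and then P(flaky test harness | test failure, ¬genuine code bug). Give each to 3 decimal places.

Enumerate the 4 (flaky test harness, genuine code bug) configurations and weight by the priors:
  P(test failure) = 0.04×0.611×0.892 + 0.51×0.611×0.108 + 0.51×0.389×0.892 + 0.73×0.389×0.108
        = 0.021800 + 0.033654 + 0.176964 + 0.030669 = 0.263087
Keeping only the flaky test harness-present terms gives 0.207633, so
  P(flaky test harness | test failure) = 0.207633 / 0.263087 ≈ 0.789

Now condition on the additional information:
For the numerator, keep only flaky test harness=true terms: 0.51×0.389 = 0.198390
Normalizer over all consistent configurations: 0.04×0.611 + 0.51×0.389 = 0.222830
P(flaky test harness | test failure, ¬genuine code bug) = 0.198390/0.222830 ≈ 0.890

P(flaky test harness | test failure) ≈ 0.789; P(flaky test harness | test failure, ¬genuine code bug) ≈ 0.890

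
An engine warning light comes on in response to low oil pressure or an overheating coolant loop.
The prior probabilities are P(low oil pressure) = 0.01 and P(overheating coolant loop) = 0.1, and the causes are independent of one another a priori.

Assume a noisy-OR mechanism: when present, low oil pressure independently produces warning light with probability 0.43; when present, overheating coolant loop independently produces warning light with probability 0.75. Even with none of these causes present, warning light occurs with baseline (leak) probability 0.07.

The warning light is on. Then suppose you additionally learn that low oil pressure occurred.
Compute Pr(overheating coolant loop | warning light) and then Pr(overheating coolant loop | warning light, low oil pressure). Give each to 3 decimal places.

Under noisy-OR, P(warning light | causes) = 1 − (1−0.07)·∏(1−qᵢ) over the active causes.
P(warning light) = 0.07*0.99*0.9 + 0.7675*0.99*0.1 + 0.4699*0.01*0.9 + 0.867475*0.01*0.1 = 0.062370 + 0.075983 + 0.004229 + 0.000867 = 0.143449
Restricting to configurations with overheating coolant loop present: 0.075983 + 0.000867 = 0.076850.
Hence the posterior is 0.076850/0.143449 ≈ 0.536.

Now condition on the additional information:
P(warning light | low oil pressure) = 0.4699·0.9 + 0.867475·0.1 = 0.422910 + 0.086748 = 0.509658
Of this, 0.086748 comes from 0.867475·0.1 (the overheating coolant loop=true cases).
Hence the posterior is 0.086748/0.509658 ≈ 0.170.
Conditioning on low oil pressure lowers the posterior on overheating coolant loop: the classic explaining-away effect in a common-effect structure.

Pr(overheating coolant loop | warning light) ≈ 0.536; Pr(overheating coolant loop | warning light, low oil pressure) ≈ 0.170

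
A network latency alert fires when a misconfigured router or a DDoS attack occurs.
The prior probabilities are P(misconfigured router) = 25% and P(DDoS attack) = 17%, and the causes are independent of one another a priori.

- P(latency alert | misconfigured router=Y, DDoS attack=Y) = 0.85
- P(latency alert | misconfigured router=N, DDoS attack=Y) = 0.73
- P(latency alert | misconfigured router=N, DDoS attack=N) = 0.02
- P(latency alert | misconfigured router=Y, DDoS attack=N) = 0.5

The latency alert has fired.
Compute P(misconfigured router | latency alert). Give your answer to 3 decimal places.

Weight on misconfigured router=true, given the evidence: 0.103750 + 0.036125 = 0.139875
The normalizing constant is 0.02·0.75·0.83 + 0.73·0.75·0.17 + 0.5·0.25·0.83 + 0.85·0.25·0.17 = 0.245400
P(misconfigured router | latency alert) = 0.139875/0.245400 ≈ 0.570

P(misconfigured router | latency alert) ≈ 0.570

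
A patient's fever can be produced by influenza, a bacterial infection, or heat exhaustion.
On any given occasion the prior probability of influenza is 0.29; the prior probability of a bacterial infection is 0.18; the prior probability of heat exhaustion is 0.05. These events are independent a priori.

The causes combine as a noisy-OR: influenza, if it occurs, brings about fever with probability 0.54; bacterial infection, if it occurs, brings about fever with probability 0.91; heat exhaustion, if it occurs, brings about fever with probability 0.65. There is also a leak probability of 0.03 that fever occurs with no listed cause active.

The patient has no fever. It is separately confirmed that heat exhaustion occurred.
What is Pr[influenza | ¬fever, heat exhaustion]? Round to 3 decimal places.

Under noisy-OR, P(fever | causes) = 1 − (1−0.03)·∏(1−qᵢ) over the active causes.
Numerator (weight on configurations with influenza): 0.037137 + 0.000734 = 0.037871
Denominator P(¬fever | heat exhaustion): 0.3395×0.71×0.82 + 0.030555×0.71×0.18 + 0.15617×0.29×0.82 + 0.014055×0.29×0.18 = 0.239433
Posterior = 0.037871 / 0.239433 ≈ 0.158

Pr[influenza | ¬fever, heat exhaustion] ≈ 0.158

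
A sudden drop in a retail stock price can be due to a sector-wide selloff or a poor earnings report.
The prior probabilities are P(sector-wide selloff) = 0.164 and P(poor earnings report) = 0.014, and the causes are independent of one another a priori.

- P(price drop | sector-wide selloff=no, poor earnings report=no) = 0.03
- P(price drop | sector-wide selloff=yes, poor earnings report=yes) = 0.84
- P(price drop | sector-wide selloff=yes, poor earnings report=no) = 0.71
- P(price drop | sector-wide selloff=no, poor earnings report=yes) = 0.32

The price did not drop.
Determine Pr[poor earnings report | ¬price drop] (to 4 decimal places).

Pr[poor earnings report | ¬price drop] ≈ 0.0097

P(¬price drop) = 0.97×0.836×0.986 + 0.68×0.836×0.014 + 0.29×0.164×0.986 + 0.16×0.164×0.014 = 0.799567 + 0.007959 + 0.046894 + 0.000367 = 0.854787
The poor earnings report-present share is 0.007959 + 0.000367 = 0.008326.
P(poor earnings report | ¬price drop) = 0.008326 / 0.854787 ≈ 0.0097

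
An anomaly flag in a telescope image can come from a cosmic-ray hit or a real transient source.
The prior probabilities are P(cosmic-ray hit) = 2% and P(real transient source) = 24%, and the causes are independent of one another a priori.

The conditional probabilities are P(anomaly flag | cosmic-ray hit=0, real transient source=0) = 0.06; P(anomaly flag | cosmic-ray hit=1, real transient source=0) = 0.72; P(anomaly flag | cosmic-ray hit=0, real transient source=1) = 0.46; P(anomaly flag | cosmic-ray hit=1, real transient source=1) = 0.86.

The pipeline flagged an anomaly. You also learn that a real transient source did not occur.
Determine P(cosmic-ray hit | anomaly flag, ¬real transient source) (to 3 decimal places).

Weight on cosmic-ray hit=true, given the evidence: 0.72*0.02 = 0.014400
The normalizing constant is 0.06*0.98 + 0.72*0.02 = 0.073200
Posterior = 0.014400 / 0.073200 ≈ 0.197

P(cosmic-ray hit | anomaly flag, ¬real transient source) ≈ 0.197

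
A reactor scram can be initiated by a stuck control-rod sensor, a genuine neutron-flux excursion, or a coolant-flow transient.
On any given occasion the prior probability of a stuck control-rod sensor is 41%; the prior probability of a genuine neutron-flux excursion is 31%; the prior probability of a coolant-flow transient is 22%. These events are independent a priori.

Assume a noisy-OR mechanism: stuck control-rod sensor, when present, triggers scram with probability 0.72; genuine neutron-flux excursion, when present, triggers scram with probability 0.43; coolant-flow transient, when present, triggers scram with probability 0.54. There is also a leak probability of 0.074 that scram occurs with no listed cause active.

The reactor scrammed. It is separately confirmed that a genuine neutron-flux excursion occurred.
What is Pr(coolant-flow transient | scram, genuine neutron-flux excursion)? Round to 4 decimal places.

Pr(coolant-flow transient | scram, genuine neutron-flux excursion) ≈ 0.2713

Under noisy-OR, P(scram | causes) = 1 − (1−0.074)·∏(1−qᵢ) over the active causes.
Weight on coolant-flow transient=true, given the evidence: 0.098285 + 0.084068 = 0.182353
The normalizing constant is 0.47218·0.59·0.78 + 0.757203·0.59·0.22 + 0.85221·0.41·0.78 + 0.932017·0.41·0.22 = 0.672187
P(coolant-flow transient | scram, genuine neutron-flux excursion) = 0.182353/0.672187 ≈ 0.2713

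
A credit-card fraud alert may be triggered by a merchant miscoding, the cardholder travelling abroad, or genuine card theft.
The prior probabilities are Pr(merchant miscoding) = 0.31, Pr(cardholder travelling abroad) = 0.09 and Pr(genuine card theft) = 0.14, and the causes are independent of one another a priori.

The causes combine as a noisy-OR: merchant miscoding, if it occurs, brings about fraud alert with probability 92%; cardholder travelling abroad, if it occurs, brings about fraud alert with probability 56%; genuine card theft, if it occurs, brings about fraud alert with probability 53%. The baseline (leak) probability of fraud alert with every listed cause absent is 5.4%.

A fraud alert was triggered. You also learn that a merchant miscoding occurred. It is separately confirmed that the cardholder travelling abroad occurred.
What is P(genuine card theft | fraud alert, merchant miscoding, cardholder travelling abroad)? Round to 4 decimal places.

Under noisy-OR, P(fraud alert | causes) = 1 − (1−0.054)·∏(1−qᵢ) over the active causes.
P(fraud alert | merchant miscoding, cardholder travelling abroad) = 0.966701×0.86 + 0.984349×0.14 = 0.831363 + 0.137809 = 0.969172
Of this, 0.137809 comes from 0.984349×0.14 (the genuine card theft=true cases).
P(genuine card theft | fraud alert, merchant miscoding, cardholder travelling abroad) = 0.137809 / 0.969172 ≈ 0.1422

P(genuine card theft | fraud alert, merchant miscoding, cardholder travelling abroad) ≈ 0.1422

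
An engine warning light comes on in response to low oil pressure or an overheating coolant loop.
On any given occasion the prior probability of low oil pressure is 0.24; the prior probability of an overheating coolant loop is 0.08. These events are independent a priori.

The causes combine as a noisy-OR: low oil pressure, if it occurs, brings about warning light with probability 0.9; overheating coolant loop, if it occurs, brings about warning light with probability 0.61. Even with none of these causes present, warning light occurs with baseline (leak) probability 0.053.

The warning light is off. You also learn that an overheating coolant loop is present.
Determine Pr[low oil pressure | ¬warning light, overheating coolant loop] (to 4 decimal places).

Under noisy-OR, P(warning light | causes) = 1 − (1−0.053)·∏(1−qᵢ) over the active causes.
Enumerate both values of low oil pressure and weight by the priors:
  P(¬warning light | overheating coolant loop) = 0.36933×0.76 + 0.036933×0.24
        = 0.280691 + 0.008864 = 0.289555
The terms with low oil pressure present sum to 0.008864, so
  P(low oil pressure | ¬warning light, overheating coolant loop) = 0.008864 / 0.289555 ≈ 0.0306

Pr[low oil pressure | ¬warning light, overheating coolant loop] ≈ 0.0306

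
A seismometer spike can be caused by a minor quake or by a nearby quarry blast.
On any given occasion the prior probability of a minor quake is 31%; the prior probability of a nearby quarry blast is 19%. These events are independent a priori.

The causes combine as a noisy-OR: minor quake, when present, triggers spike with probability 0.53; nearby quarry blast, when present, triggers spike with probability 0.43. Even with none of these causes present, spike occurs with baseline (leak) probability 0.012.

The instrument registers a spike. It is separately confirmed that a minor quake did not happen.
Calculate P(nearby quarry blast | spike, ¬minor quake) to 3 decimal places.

P(nearby quarry blast | spike, ¬minor quake) ≈ 0.895

Under noisy-OR, P(spike | causes) = 1 − (1−0.012)·∏(1−qᵢ) over the active causes.
P(spike | ¬minor quake) = 0.012·0.81 + 0.43684·0.19 = 0.009720 + 0.083000 = 0.092720
The nearby quarry blast-present share is 0.43684·0.19 = 0.083000.
So P(nearby quarry blast | spike, ¬minor quake) = 0.083000/0.092720 ≈ 0.895.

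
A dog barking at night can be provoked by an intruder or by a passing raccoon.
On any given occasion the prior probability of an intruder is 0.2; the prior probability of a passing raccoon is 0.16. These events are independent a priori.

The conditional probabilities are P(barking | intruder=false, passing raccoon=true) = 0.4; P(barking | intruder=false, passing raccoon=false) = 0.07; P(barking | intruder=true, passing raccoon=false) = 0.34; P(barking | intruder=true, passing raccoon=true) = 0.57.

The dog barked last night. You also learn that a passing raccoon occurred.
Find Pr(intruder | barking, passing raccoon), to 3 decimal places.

Pr(intruder | barking, passing raccoon) ≈ 0.263

By total probability over both values of intruder:
  P(barking | passing raccoon) = 0.4·0.8 + 0.57·0.2
        = 0.320000 + 0.114000 = 0.434000
Keeping only the intruder-present terms gives 0.114000, so
  P(intruder | barking, passing raccoon) = 0.114000 / 0.434000 ≈ 0.263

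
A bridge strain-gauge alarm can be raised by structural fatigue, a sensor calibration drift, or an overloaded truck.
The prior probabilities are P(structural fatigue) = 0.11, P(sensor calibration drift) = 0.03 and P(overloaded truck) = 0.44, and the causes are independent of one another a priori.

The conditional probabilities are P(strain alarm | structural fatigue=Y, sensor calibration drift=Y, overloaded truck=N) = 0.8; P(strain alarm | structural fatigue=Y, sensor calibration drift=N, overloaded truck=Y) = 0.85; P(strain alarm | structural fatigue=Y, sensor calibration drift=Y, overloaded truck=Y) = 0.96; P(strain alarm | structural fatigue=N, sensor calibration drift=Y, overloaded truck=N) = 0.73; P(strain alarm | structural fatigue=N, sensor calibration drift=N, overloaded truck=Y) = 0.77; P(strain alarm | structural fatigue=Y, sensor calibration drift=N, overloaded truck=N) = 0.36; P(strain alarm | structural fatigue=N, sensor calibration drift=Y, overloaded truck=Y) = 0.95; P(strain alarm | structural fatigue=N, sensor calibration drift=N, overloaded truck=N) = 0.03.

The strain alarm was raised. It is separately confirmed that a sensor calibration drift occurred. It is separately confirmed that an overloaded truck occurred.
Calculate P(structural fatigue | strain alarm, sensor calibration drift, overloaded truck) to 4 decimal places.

P(structural fatigue | strain alarm, sensor calibration drift, overloaded truck) ≈ 0.1110

Enumerate both values of structural fatigue and weight by the priors:
  P(strain alarm | sensor calibration drift, overloaded truck) = 0.95×0.89 + 0.96×0.11
        = 0.845500 + 0.105600 = 0.951100
Configurations with structural fatigue contribute 0.105600, so
  P(structural fatigue | strain alarm, sensor calibration drift, overloaded truck) = 0.105600 / 0.951100 ≈ 0.1110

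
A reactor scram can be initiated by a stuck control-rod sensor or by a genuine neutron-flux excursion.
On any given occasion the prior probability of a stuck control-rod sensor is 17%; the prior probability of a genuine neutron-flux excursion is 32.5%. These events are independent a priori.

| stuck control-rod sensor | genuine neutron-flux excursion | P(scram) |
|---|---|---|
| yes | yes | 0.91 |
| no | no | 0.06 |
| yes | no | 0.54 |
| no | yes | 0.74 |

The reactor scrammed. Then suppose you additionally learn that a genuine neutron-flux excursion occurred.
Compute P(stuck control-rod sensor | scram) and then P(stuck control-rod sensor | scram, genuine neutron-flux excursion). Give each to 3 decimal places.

For the numerator, keep only stuck control-rod sensor=true terms: 0.061965 + 0.050278 = 0.112243
Denominator P(scram): 0.06*0.83*0.675 + 0.74*0.83*0.325 + 0.54*0.17*0.675 + 0.91*0.17*0.325 = 0.345473
P(stuck control-rod sensor | scram) = 0.112243/0.345473 ≈ 0.325

Now condition on the additional information:
For the numerator, keep only stuck control-rod sensor=true terms: 0.91·0.17 = 0.154700
Normalizer over all consistent configurations: 0.74·0.83 + 0.91·0.17 = 0.768900
Posterior = 0.154700 / 0.768900 ≈ 0.201
— genuine neutron-flux excursion explains away the evidence for stuck control-rod sensor.

P(stuck control-rod sensor | scram) ≈ 0.325; P(stuck control-rod sensor | scram, genuine neutron-flux excursion) ≈ 0.201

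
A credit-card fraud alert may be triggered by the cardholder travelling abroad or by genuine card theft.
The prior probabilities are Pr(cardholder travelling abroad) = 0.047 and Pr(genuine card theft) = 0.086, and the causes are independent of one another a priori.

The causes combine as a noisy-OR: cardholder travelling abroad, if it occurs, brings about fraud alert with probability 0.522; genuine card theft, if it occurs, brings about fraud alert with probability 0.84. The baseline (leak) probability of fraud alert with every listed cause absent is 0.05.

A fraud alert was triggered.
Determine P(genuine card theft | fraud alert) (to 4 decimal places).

P(genuine card theft | fraud alert) ≈ 0.5223

Under noisy-OR, P(fraud alert | causes) = 1 − (1−0.05)·∏(1−qᵢ) over the active causes.
Enumerate the 4 (cardholder travelling abroad, genuine card theft) configurations and weight by the priors:
  P(fraud alert) = 0.05*0.953*0.914 + 0.848*0.953*0.086 + 0.5459*0.047*0.914 + 0.927344*0.047*0.086
        = 0.043552 + 0.069500 + 0.023451 + 0.003748 = 0.140251
The terms with genuine card theft present sum to 0.073248, so
  P(genuine card theft | fraud alert) = 0.073248 / 0.140251 ≈ 0.5223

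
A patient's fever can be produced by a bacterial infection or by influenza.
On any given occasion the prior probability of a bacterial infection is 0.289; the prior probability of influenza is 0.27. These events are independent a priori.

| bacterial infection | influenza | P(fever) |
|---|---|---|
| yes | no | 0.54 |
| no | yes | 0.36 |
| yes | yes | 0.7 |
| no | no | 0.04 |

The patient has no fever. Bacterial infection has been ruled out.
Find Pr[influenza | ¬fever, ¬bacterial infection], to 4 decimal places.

Pr[influenza | ¬fever, ¬bacterial infection] ≈ 0.1978

P(¬fever | ¬bacterial infection) = 0.96*0.73 + 0.64*0.27 = 0.700800 + 0.172800 = 0.873600
Of this, 0.172800 comes from 0.64*0.27 (the influenza=true cases).
So P(influenza | ¬fever, ¬bacterial infection) = 0.172800/0.873600 ≈ 0.1978.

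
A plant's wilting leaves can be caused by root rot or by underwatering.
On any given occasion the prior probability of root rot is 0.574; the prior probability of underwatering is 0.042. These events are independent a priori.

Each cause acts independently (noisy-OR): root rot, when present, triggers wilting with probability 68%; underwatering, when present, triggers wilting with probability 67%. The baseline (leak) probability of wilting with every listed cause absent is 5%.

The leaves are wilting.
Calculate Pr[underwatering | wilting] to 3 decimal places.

Under noisy-OR, P(wilting | causes) = 1 − (1−0.05)·∏(1−qᵢ) over the active causes.
P(wilting) = 0.05*0.426*0.958 + 0.6865*0.426*0.042 + 0.696*0.574*0.958 + 0.89968*0.574*0.042 = 0.020405 + 0.012283 + 0.382725 + 0.021689 = 0.437102
Restricting to configurations with underwatering present: 0.012283 + 0.021689 = 0.033972.
P(underwatering | wilting) = 0.033972 / 0.437102 ≈ 0.078

Pr[underwatering | wilting] ≈ 0.078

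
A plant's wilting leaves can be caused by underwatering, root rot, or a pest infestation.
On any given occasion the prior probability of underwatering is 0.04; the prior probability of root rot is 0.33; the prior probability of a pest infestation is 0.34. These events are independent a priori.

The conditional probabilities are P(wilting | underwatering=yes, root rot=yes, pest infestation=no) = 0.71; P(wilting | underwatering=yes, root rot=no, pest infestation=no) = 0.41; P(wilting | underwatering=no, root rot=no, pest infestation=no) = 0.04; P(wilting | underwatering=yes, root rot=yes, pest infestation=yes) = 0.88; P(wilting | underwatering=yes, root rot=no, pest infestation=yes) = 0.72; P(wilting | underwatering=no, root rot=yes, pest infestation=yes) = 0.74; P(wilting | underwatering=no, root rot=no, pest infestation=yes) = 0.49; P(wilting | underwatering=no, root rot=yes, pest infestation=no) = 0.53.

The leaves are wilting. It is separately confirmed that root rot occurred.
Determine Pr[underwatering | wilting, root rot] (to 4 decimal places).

Pr[underwatering | wilting, root rot] ≈ 0.0505

P(wilting | root rot) = 0.53·0.96·0.66 + 0.74·0.96·0.34 + 0.71·0.04·0.66 + 0.88·0.04·0.34 = 0.335808 + 0.241536 + 0.018744 + 0.011968 = 0.608056
The underwatering-present share is 0.018744 + 0.011968 = 0.030712.
So P(underwatering | wilting, root rot) = 0.030712/0.608056 ≈ 0.0505.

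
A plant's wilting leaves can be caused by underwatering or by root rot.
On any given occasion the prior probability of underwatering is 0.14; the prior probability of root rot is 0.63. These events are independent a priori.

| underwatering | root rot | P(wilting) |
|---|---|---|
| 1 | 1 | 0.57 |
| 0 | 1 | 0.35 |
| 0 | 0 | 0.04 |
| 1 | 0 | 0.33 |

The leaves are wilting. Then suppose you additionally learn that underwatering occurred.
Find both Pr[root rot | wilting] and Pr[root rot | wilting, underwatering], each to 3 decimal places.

Pr[root rot | wilting] ≈ 0.889; Pr[root rot | wilting, underwatering] ≈ 0.746

Weight on root rot=true, given the evidence: 0.189630 + 0.050274 = 0.239904
Normalizer over all consistent configurations: 0.04*0.86*0.37 + 0.35*0.86*0.63 + 0.33*0.14*0.37 + 0.57*0.14*0.63 = 0.269726
Posterior = 0.239904 / 0.269726 ≈ 0.889

With the extra evidence:
P(wilting | underwatering) = 0.33·0.37 + 0.57·0.63 = 0.122100 + 0.359100 = 0.481200
Restricting to configurations with root rot present: 0.57·0.63 = 0.359100.
Hence the posterior is 0.359100/0.481200 ≈ 0.746.
— underwatering explains away the evidence for root rot.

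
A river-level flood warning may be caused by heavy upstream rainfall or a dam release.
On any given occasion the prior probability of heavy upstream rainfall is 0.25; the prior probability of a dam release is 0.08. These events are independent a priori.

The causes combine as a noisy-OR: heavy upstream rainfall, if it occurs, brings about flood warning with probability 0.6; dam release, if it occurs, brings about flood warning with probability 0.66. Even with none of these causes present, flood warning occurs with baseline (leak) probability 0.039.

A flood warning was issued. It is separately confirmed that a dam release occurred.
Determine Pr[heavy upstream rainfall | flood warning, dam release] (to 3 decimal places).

Under noisy-OR, P(flood warning | causes) = 1 − (1−0.039)·∏(1−qᵢ) over the active causes.
P(flood warning | dam release) = 0.67326*0.75 + 0.869304*0.25 = 0.504945 + 0.217326 = 0.722271
Of this, 0.217326 comes from 0.869304*0.25 (the heavy upstream rainfall=true cases).
So P(heavy upstream rainfall | flood warning, dam release) = 0.217326/0.722271 ≈ 0.301.

Pr[heavy upstream rainfall | flood warning, dam release] ≈ 0.301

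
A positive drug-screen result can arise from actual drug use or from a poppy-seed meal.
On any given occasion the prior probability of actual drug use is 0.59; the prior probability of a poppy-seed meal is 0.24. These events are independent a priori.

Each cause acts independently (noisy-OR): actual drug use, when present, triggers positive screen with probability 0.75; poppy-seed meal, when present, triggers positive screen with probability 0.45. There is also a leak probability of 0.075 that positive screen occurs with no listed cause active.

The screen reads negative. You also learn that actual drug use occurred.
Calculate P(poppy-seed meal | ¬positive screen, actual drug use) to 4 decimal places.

P(poppy-seed meal | ¬positive screen, actual drug use) ≈ 0.1480

Under noisy-OR, P(positive screen | causes) = 1 − (1−0.075)·∏(1−qᵢ) over the active causes.
P(¬positive screen | actual drug use) = 0.23125*0.76 + 0.127188*0.24 = 0.175750 + 0.030525 = 0.206275
Of this, 0.030525 comes from 0.127188*0.24 (the poppy-seed meal=true cases).
Hence the posterior is 0.030525/0.206275 ≈ 0.1480.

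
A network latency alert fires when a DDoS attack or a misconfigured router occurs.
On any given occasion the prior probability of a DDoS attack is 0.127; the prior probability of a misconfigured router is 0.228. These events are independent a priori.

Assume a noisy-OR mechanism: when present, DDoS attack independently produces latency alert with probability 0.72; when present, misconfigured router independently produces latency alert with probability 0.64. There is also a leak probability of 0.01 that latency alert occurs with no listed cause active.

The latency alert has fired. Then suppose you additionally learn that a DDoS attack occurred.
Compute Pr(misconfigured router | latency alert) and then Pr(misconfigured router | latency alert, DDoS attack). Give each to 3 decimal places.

Under noisy-OR, P(latency alert | causes) = 1 − (1−0.01)·∏(1−qᵢ) over the active causes.
By total probability over the 4 (DDoS attack, misconfigured router) configurations:
  P(latency alert) = 0.01*0.873*0.772 + 0.6436*0.873*0.228 + 0.7228*0.127*0.772 + 0.900208*0.127*0.228
        = 0.006740 + 0.128105 + 0.070866 + 0.026066 = 0.231777
The terms with misconfigured router present sum to 0.154171, so
  P(misconfigured router | latency alert) = 0.154171 / 0.231777 ≈ 0.665

With the extra evidence:
For the numerator, keep only misconfigured router=true terms: 0.900208*0.228 = 0.205247
The normalizing constant is 0.7228*0.772 + 0.900208*0.228 = 0.763249
Posterior = 0.205247 / 0.763249 ≈ 0.269

Pr(misconfigured router | latency alert) ≈ 0.665; Pr(misconfigured router | latency alert, DDoS attack) ≈ 0.269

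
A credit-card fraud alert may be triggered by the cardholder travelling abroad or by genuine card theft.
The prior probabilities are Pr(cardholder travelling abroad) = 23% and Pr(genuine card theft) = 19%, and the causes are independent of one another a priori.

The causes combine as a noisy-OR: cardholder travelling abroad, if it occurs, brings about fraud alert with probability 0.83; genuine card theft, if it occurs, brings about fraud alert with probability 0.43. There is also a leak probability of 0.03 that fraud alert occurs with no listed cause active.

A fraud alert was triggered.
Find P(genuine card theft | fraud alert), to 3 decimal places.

Under noisy-OR, P(fraud alert | causes) = 1 − (1−0.03)·∏(1−qᵢ) over the active causes.
Sum P(fraud alert|·) weighted by the priors over the 4 (cardholder travelling abroad, genuine card theft) configurations:
  P(fraud alert) = 0.03×0.77×0.81 + 0.4471×0.77×0.19 + 0.8351×0.23×0.81 + 0.906007×0.23×0.19
        = 0.018711 + 0.065411 + 0.155579 + 0.039593 = 0.279294
Keeping only the genuine card theft-present terms gives 0.105004, so
  P(genuine card theft | fraud alert) = 0.105004 / 0.279294 ≈ 0.376

P(genuine card theft | fraud alert) ≈ 0.376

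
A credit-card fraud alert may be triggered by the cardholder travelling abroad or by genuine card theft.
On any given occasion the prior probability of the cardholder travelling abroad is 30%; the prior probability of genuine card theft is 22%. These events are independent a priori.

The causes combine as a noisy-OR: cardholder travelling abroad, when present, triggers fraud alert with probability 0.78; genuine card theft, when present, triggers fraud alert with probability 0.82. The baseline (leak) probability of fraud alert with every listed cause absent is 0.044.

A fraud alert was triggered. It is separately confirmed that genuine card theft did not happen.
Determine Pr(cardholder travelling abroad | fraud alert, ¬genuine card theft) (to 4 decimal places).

Under noisy-OR, P(fraud alert | causes) = 1 − (1−0.044)·∏(1−qᵢ) over the active causes.
P(fraud alert | ¬genuine card theft) = 0.044*0.7 + 0.78968*0.3 = 0.030800 + 0.236904 = 0.267704
The cardholder travelling abroad-present share is 0.78968*0.3 = 0.236904.
Hence the posterior is 0.236904/0.267704 ≈ 0.8849.

Pr(cardholder travelling abroad | fraud alert, ¬genuine card theft) ≈ 0.8849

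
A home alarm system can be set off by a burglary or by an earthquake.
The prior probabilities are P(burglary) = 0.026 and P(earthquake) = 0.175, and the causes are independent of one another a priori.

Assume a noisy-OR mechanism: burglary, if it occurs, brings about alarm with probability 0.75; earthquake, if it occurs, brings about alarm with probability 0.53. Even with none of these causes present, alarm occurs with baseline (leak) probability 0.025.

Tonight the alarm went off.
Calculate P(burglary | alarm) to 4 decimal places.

P(burglary | alarm) ≈ 0.1526

Under noisy-OR, P(alarm | causes) = 1 − (1−0.025)·∏(1−qᵢ) over the active causes.
For the numerator, keep only burglary=true terms: 0.016222 + 0.004029 = 0.020251
The normalizing constant is 0.025·0.974·0.825 + 0.54175·0.974·0.175 + 0.75625·0.026·0.825 + 0.885437·0.026·0.175 = 0.132681
Posterior = 0.020251 / 0.132681 ≈ 0.1526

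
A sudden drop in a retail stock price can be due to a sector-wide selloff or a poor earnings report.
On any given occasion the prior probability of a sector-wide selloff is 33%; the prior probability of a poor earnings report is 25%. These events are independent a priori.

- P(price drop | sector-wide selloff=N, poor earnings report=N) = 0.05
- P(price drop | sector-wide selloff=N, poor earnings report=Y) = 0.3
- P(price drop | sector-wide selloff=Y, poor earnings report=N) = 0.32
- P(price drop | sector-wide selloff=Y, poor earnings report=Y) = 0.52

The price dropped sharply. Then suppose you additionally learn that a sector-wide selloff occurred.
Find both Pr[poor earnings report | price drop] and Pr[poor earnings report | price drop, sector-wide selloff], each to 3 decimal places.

Numerator (weight on configurations with poor earnings report): 0.050250 + 0.042900 = 0.093150
Denominator P(price drop): 0.05·0.67·0.75 + 0.3·0.67·0.25 + 0.32·0.33·0.75 + 0.52·0.33·0.25 = 0.197475
P(poor earnings report | price drop) = 0.093150/0.197475 ≈ 0.472

Now also conditioning on sector-wide selloff=true:
P(price drop | sector-wide selloff) = 0.32·0.75 + 0.52·0.25 = 0.240000 + 0.130000 = 0.370000
Of this, 0.130000 comes from 0.52·0.25 (the poor earnings report=true cases).
Hence the posterior is 0.130000/0.370000 ≈ 0.351.

Pr[poor earnings report | price drop] ≈ 0.472; Pr[poor earnings report | price drop, sector-wide selloff] ≈ 0.351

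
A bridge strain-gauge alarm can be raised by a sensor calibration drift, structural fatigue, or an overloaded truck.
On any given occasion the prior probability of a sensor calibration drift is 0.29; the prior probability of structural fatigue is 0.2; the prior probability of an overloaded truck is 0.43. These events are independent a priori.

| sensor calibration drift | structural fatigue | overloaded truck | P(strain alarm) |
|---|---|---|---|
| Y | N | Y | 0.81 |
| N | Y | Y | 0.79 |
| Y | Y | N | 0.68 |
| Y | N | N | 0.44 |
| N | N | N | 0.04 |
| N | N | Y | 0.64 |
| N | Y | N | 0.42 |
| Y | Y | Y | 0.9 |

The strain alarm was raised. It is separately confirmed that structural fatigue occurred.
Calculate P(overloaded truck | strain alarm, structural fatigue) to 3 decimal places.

P(overloaded truck | strain alarm, structural fatigue) ≈ 0.556

By total probability over the 4 (sensor calibration drift, overloaded truck) configurations:
  P(strain alarm | structural fatigue) = 0.42×0.71×0.57 + 0.79×0.71×0.43 + 0.68×0.29×0.57 + 0.9×0.29×0.43
        = 0.169974 + 0.241187 + 0.112404 + 0.112230 = 0.635795
The terms with overloaded truck present sum to 0.353417, so
  P(overloaded truck | strain alarm, structural fatigue) = 0.353417 / 0.635795 ≈ 0.556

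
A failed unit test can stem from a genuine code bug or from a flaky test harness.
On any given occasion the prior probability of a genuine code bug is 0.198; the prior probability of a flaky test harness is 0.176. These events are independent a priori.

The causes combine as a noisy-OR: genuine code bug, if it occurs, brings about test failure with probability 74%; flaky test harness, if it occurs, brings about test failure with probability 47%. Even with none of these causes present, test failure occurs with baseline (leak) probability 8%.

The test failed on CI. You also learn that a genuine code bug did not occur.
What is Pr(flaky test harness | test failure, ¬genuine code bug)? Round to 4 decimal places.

Under noisy-OR, P(test failure | causes) = 1 − (1−0.08)·∏(1−qᵢ) over the active causes.
P(test failure | ¬genuine code bug) = 0.08·0.824 + 0.5124·0.176 = 0.065920 + 0.090182 = 0.156102
Restricting to configurations with flaky test harness present: 0.5124·0.176 = 0.090182.
P(flaky test harness | test failure, ¬genuine code bug) = 0.090182 / 0.156102 ≈ 0.5777

Pr(flaky test harness | test failure, ¬genuine code bug) ≈ 0.5777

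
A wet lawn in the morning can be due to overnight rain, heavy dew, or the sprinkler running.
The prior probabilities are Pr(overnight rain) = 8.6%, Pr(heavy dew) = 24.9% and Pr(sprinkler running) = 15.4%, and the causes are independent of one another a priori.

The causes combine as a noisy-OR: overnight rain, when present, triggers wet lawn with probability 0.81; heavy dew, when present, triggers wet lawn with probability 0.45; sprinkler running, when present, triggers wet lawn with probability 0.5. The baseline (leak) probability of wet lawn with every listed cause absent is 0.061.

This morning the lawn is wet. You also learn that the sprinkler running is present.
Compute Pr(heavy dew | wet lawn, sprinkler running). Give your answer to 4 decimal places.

Pr(heavy dew | wet lawn, sprinkler running) ≈ 0.3090

Under noisy-OR, P(wet lawn | causes) = 1 − (1−0.061)·∏(1−qᵢ) over the active causes.
P(wet lawn | sprinkler running) = 0.5305·0.914·0.751 + 0.741775·0.914·0.249 + 0.910795·0.086·0.751 + 0.950937·0.086·0.249 = 0.364143 + 0.168818 + 0.058825 + 0.020363 = 0.612149
The heavy dew-present share is 0.168818 + 0.020363 = 0.189181.
So P(heavy dew | wet lawn, sprinkler running) = 0.189181/0.612149 ≈ 0.3090.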